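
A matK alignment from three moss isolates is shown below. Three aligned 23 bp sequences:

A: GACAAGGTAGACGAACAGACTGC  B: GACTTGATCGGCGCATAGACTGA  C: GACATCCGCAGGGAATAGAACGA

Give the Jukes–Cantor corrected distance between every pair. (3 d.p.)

A–B: 8/23 sites differ → p ≈ 0.347826, d = −0.75 ln(1 − 0.463768) = 0.467391 ≈ 0.467.
A–C: 12/23 sites differ → p ≈ 0.521739, d = −0.75 ln(1 − 0.695652) = 0.892188 ≈ 0.892.
B–C: 9/23 sites differ → p ≈ 0.391304, d = −0.75 ln(1 − 0.521739) = 0.553199 ≈ 0.553.

d(A,B) = 0.467, d(A,C) = 0.892, d(B,C) = 0.553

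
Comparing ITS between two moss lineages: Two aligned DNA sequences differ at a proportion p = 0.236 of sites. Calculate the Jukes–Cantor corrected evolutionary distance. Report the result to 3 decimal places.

0.283

d = −(3/4) ln(1 − 4p/3) = −0.75 ln(1 − 0.314667) = −0.75 ln(0.685333)
  = −0.75 × (-0.377850) = 0.283388 substitutions/site.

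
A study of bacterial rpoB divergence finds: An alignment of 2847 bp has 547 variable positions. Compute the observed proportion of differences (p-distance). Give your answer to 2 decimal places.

0.19

p = 547/2847 = 0.192132… ≈ 0.19 (to 2 d.p.).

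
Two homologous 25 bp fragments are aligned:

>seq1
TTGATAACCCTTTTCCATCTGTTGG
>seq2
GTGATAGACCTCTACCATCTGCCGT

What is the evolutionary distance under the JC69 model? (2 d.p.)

0.42

The sequences differ at 8 of 25 sites (1, 7, 8, 12, 14, 22, 23, 25), so p = 8/25 = 0.32.
d = −(3/4) ln(1 − 4p/3) = −0.75 ln(1 − 0.426667) = −0.75 ln(0.573333)
  = −0.75 × (-0.556289) = 0.417217 substitutions/site.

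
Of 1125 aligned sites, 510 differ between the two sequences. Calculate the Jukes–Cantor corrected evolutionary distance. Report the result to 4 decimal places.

p = 510/1125 ≈ 0.453333.
d = −(3/4) ln(1 − 4p/3) = −0.75 ln(1 − 0.604444) = −0.75 ln(0.395556)
  = −0.75 × (-0.927463) = 0.695597 substitutions/site.

0.6956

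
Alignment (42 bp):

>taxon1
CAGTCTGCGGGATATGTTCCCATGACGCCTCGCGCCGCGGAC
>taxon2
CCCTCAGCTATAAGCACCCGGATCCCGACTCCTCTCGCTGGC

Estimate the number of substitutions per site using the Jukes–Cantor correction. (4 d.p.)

0.9824

The sequences differ at 23 of 42 sites, so p = 23/42 ≈ 0.547619.
d = −(3/4) ln(1 − 4p/3) = −0.75 ln(1 − 0.730159) = −0.75 ln(0.269841)
  = −0.75 × (-1.309922) = 0.982442 substitutions/site.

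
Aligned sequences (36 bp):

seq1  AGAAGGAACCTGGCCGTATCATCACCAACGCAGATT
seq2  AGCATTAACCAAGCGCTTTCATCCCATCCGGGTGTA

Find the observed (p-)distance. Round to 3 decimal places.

The sequences differ at 17 of 36 positions.
p = 17/36 = 0.472222… ≈ 0.472 (to 3 d.p.).

0.472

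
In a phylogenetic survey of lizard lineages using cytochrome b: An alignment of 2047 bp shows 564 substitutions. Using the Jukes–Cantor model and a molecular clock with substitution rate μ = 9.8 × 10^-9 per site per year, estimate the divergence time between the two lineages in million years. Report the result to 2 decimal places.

p = 564/2047 ≈ 0.275525.
d = −(3/4) ln(1 − 4p/3) = −0.75 ln(1 − 0.367367) = −0.75 ln(0.632633)
  = −0.75 × (-0.457865) = 0.343399 substitutions/site.
Under a molecular clock d = 2μt, so t = d/(2μ) = 0.343399 / (2 × 9.8 × 10^-9) = 17.52 million years.

17.52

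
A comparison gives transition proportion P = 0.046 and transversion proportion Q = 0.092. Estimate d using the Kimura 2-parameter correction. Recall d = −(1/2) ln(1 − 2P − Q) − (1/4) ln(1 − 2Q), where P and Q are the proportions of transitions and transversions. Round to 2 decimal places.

Under the Kimura two-parameter model, d = −½ ln(1 − 2P − Q) − ¼ ln(1 − 2Q).
1 − 2P − Q = 0.816, giving −½ ln(0.816) = 0.101670.
1 − 2Q = 0.816, giving −¼ ln(0.816) = 0.050835.
d = 0.101670 + 0.050835 = 0.152505.

0.15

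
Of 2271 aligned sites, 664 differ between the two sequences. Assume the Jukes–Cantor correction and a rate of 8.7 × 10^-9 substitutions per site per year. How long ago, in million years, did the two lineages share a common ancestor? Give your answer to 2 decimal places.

21.29

p = 664/2271 ≈ 0.292382.
d = −(3/4) ln(1 − 4p/3) = −0.75 ln(1 − 0.389843) = −0.75 ln(0.610157)
  = −0.75 × (-0.494039) = 0.370529 substitutions/site.
Under a molecular clock d = 2μt, so t = d/(2μ) = 0.370529 / (2 × 8.7 × 10^-9) = 21.29 million years.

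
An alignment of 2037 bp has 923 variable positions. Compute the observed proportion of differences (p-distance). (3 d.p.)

p = 923/2037 = 0.453117… ≈ 0.453 (to 3 d.p.).

0.453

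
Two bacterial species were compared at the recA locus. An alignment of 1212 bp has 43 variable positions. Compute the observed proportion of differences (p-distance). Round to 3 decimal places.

p = 43/1212 = 0.035478… ≈ 0.035 (to 3 d.p.).

0.035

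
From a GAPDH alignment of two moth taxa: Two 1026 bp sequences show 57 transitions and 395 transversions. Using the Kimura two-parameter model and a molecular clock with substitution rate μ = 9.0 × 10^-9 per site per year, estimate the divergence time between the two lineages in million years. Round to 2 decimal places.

39.45

P = 57/1026 ≈ 0.055556 and Q = 395/1026 ≈ 0.38499.
Under the Kimura two-parameter model, d = −½ ln(1 − 2P − Q) − ¼ ln(1 − 2Q).
1 − 2P − Q = 0.503898, giving −½ ln(0.503898) = 0.342691.
1 − 2Q = 0.23002, giving −¼ ln(0.23002) = 0.367397.
d = 0.342691 + 0.367397 = 0.710088.
Under a molecular clock d = 2μt, so t = d/(2μ) = 0.710088 / (2 × 9.0 × 10^-9) = 39.45 million years.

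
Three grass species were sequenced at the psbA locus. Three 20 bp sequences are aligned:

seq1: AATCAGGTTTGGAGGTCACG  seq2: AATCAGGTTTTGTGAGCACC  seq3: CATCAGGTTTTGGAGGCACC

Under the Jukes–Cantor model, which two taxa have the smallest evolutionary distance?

seq2 and seq3

seq1–seq2: 5/20 differ, p = 0.250, d = 0.304.
seq1–seq3: 6/20 differ, p = 0.300, d = 0.383.
seq2–seq3: 4/20 differ, p = 0.200, d = 0.233.
The smallest distance is between seq2 and seq3.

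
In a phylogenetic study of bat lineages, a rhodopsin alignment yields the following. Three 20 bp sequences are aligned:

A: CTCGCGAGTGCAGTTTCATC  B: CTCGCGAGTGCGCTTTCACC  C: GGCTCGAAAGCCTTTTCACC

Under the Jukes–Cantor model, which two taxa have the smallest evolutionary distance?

A–B: 3/20 differ, p = 0.150, d = 0.167.
A–C: 8/20 differ, p = 0.400, d = 0.572.
B–C: 7/20 differ, p = 0.350, d = 0.471.
The smallest distance is between A and B.

A and B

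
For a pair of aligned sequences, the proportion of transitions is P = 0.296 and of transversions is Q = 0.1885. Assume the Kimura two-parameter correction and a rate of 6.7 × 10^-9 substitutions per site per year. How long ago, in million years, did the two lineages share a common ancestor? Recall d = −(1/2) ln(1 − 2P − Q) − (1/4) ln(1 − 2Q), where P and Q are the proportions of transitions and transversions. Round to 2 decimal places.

65.41

Under the Kimura two-parameter model, d = −½ ln(1 − 2P − Q) − ¼ ln(1 − 2Q).
1 − 2P − Q = 0.2195, giving −½ ln(0.2195) = 0.758202.
1 − 2Q = 0.623, giving −¼ ln(0.623) = 0.118302.
d = 0.758202 + 0.118302 = 0.876504.
Under a molecular clock d = 2μt, so t = d/(2μ) = 0.876504 / (2 × 6.7 × 10^-9) = 65.41 million years.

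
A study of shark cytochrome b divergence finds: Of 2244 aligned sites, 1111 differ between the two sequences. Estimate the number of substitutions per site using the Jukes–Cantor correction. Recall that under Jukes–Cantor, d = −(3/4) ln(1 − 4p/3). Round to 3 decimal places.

0.809

p = 1111/2244 ≈ 0.495098.
d = −(3/4) ln(1 − 4p/3) = −0.75 ln(1 − 0.660131) = −0.75 ln(0.339869)
  = −0.75 × (-1.079195) = 0.809396 substitutions/site.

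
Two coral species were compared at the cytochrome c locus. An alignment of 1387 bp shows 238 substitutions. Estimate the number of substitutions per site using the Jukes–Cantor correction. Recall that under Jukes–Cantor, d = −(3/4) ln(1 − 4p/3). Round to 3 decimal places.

0.195

p = 238/1387 ≈ 0.171593.
d = −(3/4) ln(1 − 4p/3) = −0.75 ln(1 − 0.228791) = −0.75 ln(0.771209)
  = −0.75 × (-0.259796) = 0.194847 substitutions/site.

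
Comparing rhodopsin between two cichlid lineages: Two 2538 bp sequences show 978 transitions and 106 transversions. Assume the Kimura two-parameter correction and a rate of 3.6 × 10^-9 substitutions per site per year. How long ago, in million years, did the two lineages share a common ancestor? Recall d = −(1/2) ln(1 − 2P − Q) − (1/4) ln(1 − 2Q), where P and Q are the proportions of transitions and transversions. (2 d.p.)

P = 978/2538 ≈ 0.385343 and Q = 106/2538 ≈ 0.041765.
Under the Kimura two-parameter model, d = −½ ln(1 − 2P − Q) − ¼ ln(1 − 2Q).
1 − 2P − Q = 0.187549, giving −½ ln(0.187549) = 0.836858.
1 − 2Q = 0.91647, giving −¼ ln(0.91647) = 0.021806.
d = 0.836858 + 0.021806 = 0.858664.
Under a molecular clock d = 2μt, so t = d/(2μ) = 0.858664 / (2 × 3.6 × 10^-9) = 119.26 million years.

119.26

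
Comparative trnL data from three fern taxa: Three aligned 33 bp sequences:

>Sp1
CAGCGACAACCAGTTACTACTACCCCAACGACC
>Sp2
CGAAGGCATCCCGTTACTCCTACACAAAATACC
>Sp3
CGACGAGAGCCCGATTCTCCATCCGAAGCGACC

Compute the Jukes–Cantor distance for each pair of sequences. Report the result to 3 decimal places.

d(Sp1,Sp2) = 0.441, d(Sp1,Sp3) = 0.559, d(Sp2,Sp3) = 0.559

Sp1–Sp2: 11/33 sites differ → p ≈ 0.333333, d = −0.75 ln(1 − 0.444444) = 0.440839 ≈ 0.441.
Sp1–Sp3: 13/33 sites differ → p ≈ 0.393939, d = −0.75 ln(1 − 0.525252) = 0.558728 ≈ 0.559.
Sp2–Sp3: 13/33 sites differ → p ≈ 0.393939, d = −0.75 ln(1 − 0.525252) = 0.558728 ≈ 0.559.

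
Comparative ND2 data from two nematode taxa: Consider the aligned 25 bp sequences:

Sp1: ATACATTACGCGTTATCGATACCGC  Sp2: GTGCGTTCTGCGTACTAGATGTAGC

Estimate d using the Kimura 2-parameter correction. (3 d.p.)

0.697

Of 25 sites, 6 differences are transitions and 5 are transversions, so P = 6/25 = 0.24 and Q = 5/25 = 0.2.
Under the Kimura two-parameter model, d = −½ ln(1 − 2P − Q) − ¼ ln(1 − 2Q).
1 − 2P − Q = 0.32, giving −½ ln(0.32) = 0.569717.
1 − 2Q = 0.6, giving −¼ ln(0.6) = 0.127706.
d = 0.569717 + 0.127706 = 0.697423.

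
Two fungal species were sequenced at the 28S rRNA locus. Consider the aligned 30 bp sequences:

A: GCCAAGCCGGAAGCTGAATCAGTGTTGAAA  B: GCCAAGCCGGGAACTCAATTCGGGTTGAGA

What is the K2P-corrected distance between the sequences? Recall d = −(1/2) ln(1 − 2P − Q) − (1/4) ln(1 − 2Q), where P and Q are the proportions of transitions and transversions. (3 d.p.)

0.284

Of 30 sites, 4 differences are transitions and 3 are transversions, so P = 4/30 ≈ 0.133333 and Q = 3/30 = 0.1.
Under the Kimura two-parameter model, d = −½ ln(1 − 2P − Q) − ¼ ln(1 − 2Q).
1 − 2P − Q = 0.633334, giving −½ ln(0.633334) = 0.228379.
1 − 2Q = 0.8, giving −¼ ln(0.8) = 0.055786.
d = 0.228379 + 0.055786 = 0.284165.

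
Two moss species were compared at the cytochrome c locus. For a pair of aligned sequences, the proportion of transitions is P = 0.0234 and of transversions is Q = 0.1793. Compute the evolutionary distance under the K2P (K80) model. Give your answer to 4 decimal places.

0.2392

Under the Kimura two-parameter model, d = −½ ln(1 − 2P − Q) − ¼ ln(1 − 2Q).
1 − 2P − Q = 0.7739, giving −½ ln(0.7739) = 0.128156.
1 − 2Q = 0.6414, giving −¼ ln(0.6414) = 0.111025.
d = 0.128156 + 0.111025 = 0.239181.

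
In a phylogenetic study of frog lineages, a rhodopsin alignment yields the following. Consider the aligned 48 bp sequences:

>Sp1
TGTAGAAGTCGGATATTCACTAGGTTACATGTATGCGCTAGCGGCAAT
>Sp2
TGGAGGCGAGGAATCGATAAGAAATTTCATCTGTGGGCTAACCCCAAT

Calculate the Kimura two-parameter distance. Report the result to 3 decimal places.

0.657

Of 48 sites, 7 differences are transitions and 14 are transversions, so P = 7/48 ≈ 0.145833 and Q = 14/48 ≈ 0.291667.
Under the Kimura two-parameter model, d = −½ ln(1 − 2P − Q) − ¼ ln(1 − 2Q).
1 − 2P − Q = 0.416667, giving −½ ln(0.416667) = 0.437734.
1 − 2Q = 0.416666, giving −¼ ln(0.416666) = 0.218868.
d = 0.437734 + 0.218868 = 0.656602.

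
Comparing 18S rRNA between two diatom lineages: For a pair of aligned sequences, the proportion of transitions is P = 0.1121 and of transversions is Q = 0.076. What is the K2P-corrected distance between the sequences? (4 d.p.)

Under the Kimura two-parameter model, d = −½ ln(1 − 2P − Q) − ¼ ln(1 − 2Q).
1 − 2P − Q = 0.6998, giving −½ ln(0.6998) = 0.178480.
1 − 2Q = 0.848, giving −¼ ln(0.848) = 0.041219.
d = 0.178480 + 0.041219 = 0.219699.

0.2197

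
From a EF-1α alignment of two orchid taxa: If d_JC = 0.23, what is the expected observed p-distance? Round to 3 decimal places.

p = (3/4)(1 − e^(−4d/3)) = 0.75 × (1 − e^(-0.306667)) = 0.75 × (1 − 0.735896) = 0.198078.

0.198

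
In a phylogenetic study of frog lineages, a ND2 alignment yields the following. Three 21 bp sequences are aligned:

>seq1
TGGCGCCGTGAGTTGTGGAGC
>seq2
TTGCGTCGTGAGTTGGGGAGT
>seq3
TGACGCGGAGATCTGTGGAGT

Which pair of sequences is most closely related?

seq1–seq2: 4/21 differ, p = 0.190, d = 0.220.
seq1–seq3: 6/21 differ, p = 0.286, d = 0.360.
seq2–seq3: 8/21 differ, p = 0.381, d = 0.532.
The smallest distance is between seq1 and seq2.

seq1 and seq2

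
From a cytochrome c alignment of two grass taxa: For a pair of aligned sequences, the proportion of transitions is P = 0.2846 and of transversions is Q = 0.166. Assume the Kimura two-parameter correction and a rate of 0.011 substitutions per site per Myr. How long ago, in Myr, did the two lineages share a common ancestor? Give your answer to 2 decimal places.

34.78

Under the Kimura two-parameter model, d = −½ ln(1 − 2P − Q) − ¼ ln(1 − 2Q).
1 − 2P − Q = 0.2648, giving −½ ln(0.2648) = 0.664390.
1 − 2Q = 0.668, giving −¼ ln(0.668) = 0.100867.
d = 0.664390 + 0.100867 = 0.765257.
Under a molecular clock d = 2μt, so t = d/(2μ) = 0.765257 / (2 × 0.011) = 34.78 Myr.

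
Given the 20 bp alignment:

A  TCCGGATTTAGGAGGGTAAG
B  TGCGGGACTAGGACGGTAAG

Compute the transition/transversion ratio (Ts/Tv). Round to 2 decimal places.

0.67

Transitions are A↔G and C↔T; transversions are all other mismatches.
Transitions: 2. Transversions: 3.
R = 2/3 = 0.666666… ≈ 0.67 (to 2 d.p.).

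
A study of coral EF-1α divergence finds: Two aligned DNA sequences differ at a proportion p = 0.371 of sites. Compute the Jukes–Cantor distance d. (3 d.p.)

0.512

d = −(3/4) ln(1 − 4p/3) = −0.75 ln(1 − 0.494667) = −0.75 ln(0.505333)
  = −0.75 × (-0.682538) = 0.511904 substitutions/site.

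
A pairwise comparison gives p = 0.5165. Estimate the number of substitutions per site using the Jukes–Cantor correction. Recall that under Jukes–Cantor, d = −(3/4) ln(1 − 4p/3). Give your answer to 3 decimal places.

d = −(3/4) ln(1 − 4p/3) = −0.75 ln(1 − 0.688667) = −0.75 ln(0.311333)
  = −0.75 × (-1.166892) = 0.875169 substitutions/site.

0.875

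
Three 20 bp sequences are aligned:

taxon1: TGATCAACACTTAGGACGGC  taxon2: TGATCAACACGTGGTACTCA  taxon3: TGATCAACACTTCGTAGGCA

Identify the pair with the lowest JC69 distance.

taxon2 and taxon3

taxon1–taxon2: 6/20 differ, p = 0.300, d = 0.383.
taxon1–taxon3: 5/20 differ, p = 0.250, d = 0.304.
taxon2–taxon3: 4/20 differ, p = 0.200, d = 0.233.
The smallest distance is between taxon2 and taxon3.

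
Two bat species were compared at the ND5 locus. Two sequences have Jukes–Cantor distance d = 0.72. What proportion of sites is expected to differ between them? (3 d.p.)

0.463

p = (3/4)(1 − e^(−4d/3)) = 0.75 × (1 − e^(-0.96)) = 0.75 × (1 − 0.382893) = 0.462830.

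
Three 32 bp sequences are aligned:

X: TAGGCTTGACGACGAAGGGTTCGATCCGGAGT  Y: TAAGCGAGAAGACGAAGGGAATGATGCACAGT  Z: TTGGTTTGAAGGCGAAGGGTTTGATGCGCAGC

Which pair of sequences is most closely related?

X and Z

X–Y: 10/32 differ, p = 0.313, d = 0.404.
X–Z: 8/32 differ, p = 0.250, d = 0.304.
Y–Z: 10/32 differ, p = 0.313, d = 0.404.
The smallest distance is between X and Z.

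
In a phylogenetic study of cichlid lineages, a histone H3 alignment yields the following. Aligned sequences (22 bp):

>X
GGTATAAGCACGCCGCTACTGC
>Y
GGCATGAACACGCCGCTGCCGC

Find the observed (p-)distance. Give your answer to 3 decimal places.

0.227

The sequences differ at 5 of 22 positions (sites 3, 6, 8, 18, 20).
p = 5/22 = 0.227272… ≈ 0.227 (to 3 d.p.).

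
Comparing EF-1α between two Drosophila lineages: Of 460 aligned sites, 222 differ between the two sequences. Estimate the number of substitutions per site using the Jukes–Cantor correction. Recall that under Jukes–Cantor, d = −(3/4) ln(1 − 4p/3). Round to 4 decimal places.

0.7735

p = 222/460 ≈ 0.482609.
d = −(3/4) ln(1 − 4p/3) = −0.75 ln(1 − 0.643479) = −0.75 ln(0.356521)
  = −0.75 × (-1.031362) = 0.773522 substitutions/site.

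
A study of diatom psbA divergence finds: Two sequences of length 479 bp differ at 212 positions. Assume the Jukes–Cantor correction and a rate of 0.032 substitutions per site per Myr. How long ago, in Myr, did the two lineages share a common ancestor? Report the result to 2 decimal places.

10.45

p = 212/479 ≈ 0.442589.
d = −(3/4) ln(1 − 4p/3) = −0.75 ln(1 − 0.590119) = −0.75 ln(0.409881)
  = −0.75 × (-0.891888) = 0.668916 substitutions/site.
Under a molecular clock d = 2μt, so t = d/(2μ) = 0.668916 / (2 × 0.032) = 10.45 Myr.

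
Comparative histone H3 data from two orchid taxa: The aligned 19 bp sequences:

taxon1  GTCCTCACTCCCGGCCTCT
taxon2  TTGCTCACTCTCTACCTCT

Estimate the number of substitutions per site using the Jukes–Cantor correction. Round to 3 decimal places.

0.324

The sequences differ at 5 of 19 sites (1, 3, 11, 13, 14), so p = 5/19 ≈ 0.263158.
d = −(3/4) ln(1 − 4p/3) = −0.75 ln(1 − 0.350877) = −0.75 ln(0.649123)
  = −0.75 × (-0.432133) = 0.324100 substitutions/site.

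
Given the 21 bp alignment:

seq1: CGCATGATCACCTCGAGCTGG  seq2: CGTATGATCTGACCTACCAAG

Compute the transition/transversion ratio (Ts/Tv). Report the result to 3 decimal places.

0.500

Transitions are A↔G and C↔T; transversions are all other mismatches.
Transitions: 3. Transversions: 6.
R = 3/6 = 0.500.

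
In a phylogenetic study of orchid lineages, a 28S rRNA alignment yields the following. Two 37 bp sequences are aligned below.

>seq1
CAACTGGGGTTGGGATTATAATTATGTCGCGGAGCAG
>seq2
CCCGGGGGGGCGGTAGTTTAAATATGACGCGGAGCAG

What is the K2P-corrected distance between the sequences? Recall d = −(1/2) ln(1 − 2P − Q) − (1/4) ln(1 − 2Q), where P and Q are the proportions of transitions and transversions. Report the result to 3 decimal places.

0.390

Of 37 sites, 1 differences are transitions and 10 are transversions, so P = 1/37 ≈ 0.027027 and Q = 10/37 ≈ 0.27027.
Under the Kimura two-parameter model, d = −½ ln(1 − 2P − Q) − ¼ ln(1 − 2Q).
1 − 2P − Q = 0.675676, giving −½ ln(0.675676) = 0.196021.
1 − 2Q = 0.45946, giving −¼ ln(0.45946) = 0.194426.
d = 0.196021 + 0.194426 = 0.390447.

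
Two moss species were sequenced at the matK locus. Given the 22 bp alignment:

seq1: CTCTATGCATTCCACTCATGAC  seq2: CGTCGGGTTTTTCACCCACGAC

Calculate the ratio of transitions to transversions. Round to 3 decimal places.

Transitions are A↔G and C↔T; transversions are all other mismatches.
Transitions: 7. Transversions: 3.
R = 7/3 = 2.333333… ≈ 2.333 (to 3 d.p.).

2.333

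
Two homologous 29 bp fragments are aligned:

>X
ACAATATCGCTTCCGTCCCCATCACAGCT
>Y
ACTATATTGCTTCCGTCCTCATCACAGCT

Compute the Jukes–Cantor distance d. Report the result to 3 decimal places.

The sequences differ at 3 of 29 sites (3, 8, 19), so p = 3/29 ≈ 0.103448.
d = −(3/4) ln(1 − 4p/3) = −0.75 ln(1 − 0.137931) = −0.75 ln(0.862069)
  = −0.75 × (-0.148420) = 0.111315 substitutions/site.

0.111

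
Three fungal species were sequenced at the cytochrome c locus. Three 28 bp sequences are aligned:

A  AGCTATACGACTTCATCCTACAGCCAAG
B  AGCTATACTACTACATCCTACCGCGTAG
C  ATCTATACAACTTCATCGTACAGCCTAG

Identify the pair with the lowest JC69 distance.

A–B: 5/28 differ, p = 0.179, d = 0.204.
A–C: 4/28 differ, p = 0.143, d = 0.158.
B–C: 6/28 differ, p = 0.214, d = 0.252.
The smallest distance is between A and C.

A and C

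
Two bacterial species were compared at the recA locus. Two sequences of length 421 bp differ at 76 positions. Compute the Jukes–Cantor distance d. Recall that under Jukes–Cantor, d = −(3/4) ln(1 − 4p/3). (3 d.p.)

p = 76/421 ≈ 0.180523.
d = −(3/4) ln(1 − 4p/3) = −0.75 ln(1 − 0.240697) = −0.75 ln(0.759303)
  = −0.75 × (-0.275354) = 0.206516 substitutions/site.

0.207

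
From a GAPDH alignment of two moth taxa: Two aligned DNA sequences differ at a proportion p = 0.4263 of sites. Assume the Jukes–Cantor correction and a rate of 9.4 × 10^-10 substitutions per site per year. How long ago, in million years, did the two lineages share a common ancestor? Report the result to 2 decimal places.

335.21

d = −(3/4) ln(1 − 4p/3) = −0.75 ln(1 − 0.5684) = −0.75 ln(0.4316)
  = −0.75 × (-0.840256) = 0.630192 substitutions/site.
Under a molecular clock d = 2μt, so t = d/(2μ) = 0.630192 / (2 × 9.4 × 10^-10) = 335.21 million years.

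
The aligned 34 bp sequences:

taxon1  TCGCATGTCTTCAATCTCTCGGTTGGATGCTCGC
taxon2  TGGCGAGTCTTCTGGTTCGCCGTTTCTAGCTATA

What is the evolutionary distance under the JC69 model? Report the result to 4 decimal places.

0.7405

The sequences differ at 16 of 34 sites, so p = 16/34 ≈ 0.470588.
d = −(3/4) ln(1 − 4p/3) = −0.75 ln(1 − 0.627451) = −0.75 ln(0.372549)
  = −0.75 × (-0.987387) = 0.740540 substitutions/site.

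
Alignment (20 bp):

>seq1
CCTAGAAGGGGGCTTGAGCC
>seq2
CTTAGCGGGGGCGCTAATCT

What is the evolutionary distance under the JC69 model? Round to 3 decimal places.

The sequences differ at 9 of 20 sites (2, 6, 7, 12, 13, 14, 16, 18, 20), so p = 9/20 = 0.45.
d = −(3/4) ln(1 − 4p/3) = −0.75 ln(1 − 0.6) = −0.75 ln(0.4)
  = −0.75 × (-0.916291) = 0.687218 substitutions/site.

0.687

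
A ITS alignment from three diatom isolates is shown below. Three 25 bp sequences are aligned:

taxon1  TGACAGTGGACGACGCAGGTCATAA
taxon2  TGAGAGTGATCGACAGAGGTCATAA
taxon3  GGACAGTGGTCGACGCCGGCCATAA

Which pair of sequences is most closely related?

taxon1 and taxon3

taxon1–taxon2: 5/25 differ, p = 0.200, d = 0.233.
taxon1–taxon3: 4/25 differ, p = 0.160, d = 0.180.
taxon2–taxon3: 7/25 differ, p = 0.280, d = 0.351.
The smallest distance is between taxon1 and taxon3.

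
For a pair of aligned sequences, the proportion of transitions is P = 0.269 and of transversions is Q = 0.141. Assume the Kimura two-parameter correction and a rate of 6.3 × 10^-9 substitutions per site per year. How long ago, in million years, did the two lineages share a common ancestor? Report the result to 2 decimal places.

Under the Kimura two-parameter model, d = −½ ln(1 − 2P − Q) − ¼ ln(1 − 2Q).
1 − 2P − Q = 0.321, giving −½ ln(0.321) = 0.568157.
1 − 2Q = 0.718, giving −¼ ln(0.718) = 0.082821.
d = 0.568157 + 0.082821 = 0.650978.
Under a molecular clock d = 2μt, so t = d/(2μ) = 0.650978 / (2 × 6.3 × 10^-9) = 51.66 million years.

51.66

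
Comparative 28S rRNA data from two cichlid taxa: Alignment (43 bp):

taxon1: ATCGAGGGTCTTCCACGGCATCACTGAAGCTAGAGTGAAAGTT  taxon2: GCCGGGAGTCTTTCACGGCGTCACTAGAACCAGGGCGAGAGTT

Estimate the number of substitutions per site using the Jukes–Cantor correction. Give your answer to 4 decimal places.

0.3870

The sequences differ at 13 of 43 sites, so p = 13/43 ≈ 0.302326.
d = −(3/4) ln(1 − 4p/3) = −0.75 ln(1 − 0.403101) = −0.75 ln(0.596899)
  = −0.75 × (-0.516007) = 0.387005 substitutions/site.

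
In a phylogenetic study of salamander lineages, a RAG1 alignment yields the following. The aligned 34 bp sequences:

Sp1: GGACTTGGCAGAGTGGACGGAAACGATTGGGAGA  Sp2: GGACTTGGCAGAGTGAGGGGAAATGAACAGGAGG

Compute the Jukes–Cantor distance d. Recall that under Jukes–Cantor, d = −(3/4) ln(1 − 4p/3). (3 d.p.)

The sequences differ at 8 of 34 sites (16, 17, 18, 24, 27, 28, 29, 34), so p = 8/34 ≈ 0.235294.
d = −(3/4) ln(1 − 4p/3) = −0.75 ln(1 − 0.313725) = −0.75 ln(0.686275)
  = −0.75 × (-0.376477) = 0.282358 substitutions/site.

0.282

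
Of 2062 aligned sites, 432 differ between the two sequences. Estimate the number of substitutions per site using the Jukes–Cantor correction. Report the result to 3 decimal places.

0.246

p = 432/2062 ≈ 0.209505.
d = −(3/4) ln(1 − 4p/3) = −0.75 ln(1 − 0.27934) = −0.75 ln(0.72066)
  = −0.75 × (-0.327588) = 0.245691 substitutions/site.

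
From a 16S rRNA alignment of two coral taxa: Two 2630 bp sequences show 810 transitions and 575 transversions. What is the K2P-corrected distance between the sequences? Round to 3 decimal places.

1.043

P = 810/2630 ≈ 0.307985 and Q = 575/2630 ≈ 0.218631.
Under the Kimura two-parameter model, d = −½ ln(1 − 2P − Q) − ¼ ln(1 − 2Q).
1 − 2P − Q = 0.165399, giving −½ ln(0.165399) = 0.899697.
1 − 2Q = 0.562738, giving −¼ ln(0.562738) = 0.143735.
d = 0.899697 + 0.143735 = 1.043432.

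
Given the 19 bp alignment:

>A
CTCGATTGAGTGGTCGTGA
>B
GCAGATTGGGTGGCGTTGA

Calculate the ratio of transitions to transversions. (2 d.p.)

Transitions are A↔G and C↔T; transversions are all other mismatches.
Transitions: 3. Transversions: 4.
R = 3/4 = 0.75.

0.75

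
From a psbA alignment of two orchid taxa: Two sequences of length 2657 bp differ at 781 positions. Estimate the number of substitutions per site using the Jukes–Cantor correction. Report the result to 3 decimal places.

0.373

p = 781/2657 ≈ 0.293941.
d = −(3/4) ln(1 − 4p/3) = −0.75 ln(1 − 0.391921) = −0.75 ln(0.608079)
  = −0.75 × (-0.497450) = 0.373088 substitutions/site.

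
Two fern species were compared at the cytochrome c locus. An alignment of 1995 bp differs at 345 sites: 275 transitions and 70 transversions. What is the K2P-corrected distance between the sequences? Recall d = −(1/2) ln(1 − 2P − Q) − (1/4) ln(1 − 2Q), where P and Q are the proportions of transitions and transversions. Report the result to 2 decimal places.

P = 275/1995 ≈ 0.137845 and Q = 70/1995 ≈ 0.035088.
Under the Kimura two-parameter model, d = −½ ln(1 − 2P − Q) − ¼ ln(1 − 2Q).
1 − 2P − Q = 0.689222, giving −½ ln(0.689222) = 0.186096.
1 − 2Q = 0.929824, giving −¼ ln(0.929824) = 0.018190.
d = 0.186096 + 0.018190 = 0.204286.

0.20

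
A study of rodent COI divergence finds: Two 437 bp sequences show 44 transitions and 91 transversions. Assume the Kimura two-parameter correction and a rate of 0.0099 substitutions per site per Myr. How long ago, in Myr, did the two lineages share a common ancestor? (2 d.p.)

P = 44/437 ≈ 0.100686 and Q = 91/437 ≈ 0.208238.
Under the Kimura two-parameter model, d = −½ ln(1 − 2P − Q) − ¼ ln(1 − 2Q).
1 − 2P − Q = 0.59039, giving −½ ln(0.59039) = 0.263486.
1 − 2Q = 0.583524, giving −¼ ln(0.583524) = 0.134667.
d = 0.263486 + 0.134667 = 0.398153.
Under a molecular clock d = 2μt, so t = d/(2μ) = 0.398153 / (2 × 0.0099) = 20.11 Myr.

20.11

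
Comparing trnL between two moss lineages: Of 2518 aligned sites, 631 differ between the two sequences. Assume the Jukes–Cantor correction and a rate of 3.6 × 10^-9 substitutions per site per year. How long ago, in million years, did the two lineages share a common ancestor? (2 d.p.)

42.36

p = 631/2518 ≈ 0.250596.
d = −(3/4) ln(1 − 4p/3) = −0.75 ln(1 − 0.334128) = −0.75 ln(0.665872)
  = −0.75 × (-0.406658) = 0.304994 substitutions/site.
Under a molecular clock d = 2μt, so t = d/(2μ) = 0.304994 / (2 × 3.6 × 10^-9) = 42.36 million years.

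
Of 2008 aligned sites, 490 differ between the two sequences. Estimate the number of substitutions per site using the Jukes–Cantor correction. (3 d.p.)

0.295

p = 490/2008 ≈ 0.244024.
d = −(3/4) ln(1 − 4p/3) = −0.75 ln(1 − 0.325365) = −0.75 ln(0.674635)
  = −0.75 × (-0.393583) = 0.295187 substitutions/site.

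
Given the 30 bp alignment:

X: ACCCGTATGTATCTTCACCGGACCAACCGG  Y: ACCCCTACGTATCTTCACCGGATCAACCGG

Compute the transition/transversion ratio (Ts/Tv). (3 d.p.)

Transitions are A↔G and C↔T; transversions are all other mismatches.
Transitions: 2. Transversions: 1.
R = 2/1 = 2.000.

2.000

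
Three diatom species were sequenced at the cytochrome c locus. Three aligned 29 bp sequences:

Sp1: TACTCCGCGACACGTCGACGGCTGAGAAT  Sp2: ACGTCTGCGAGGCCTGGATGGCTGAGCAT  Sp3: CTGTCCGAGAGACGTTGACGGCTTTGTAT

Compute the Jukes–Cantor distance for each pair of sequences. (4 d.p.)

Sp1–Sp2: 10/29 sites differ → p ≈ 0.344828, d = −0.75 ln(1 − 0.459771) = 0.461822 ≈ 0.4618.
Sp1–Sp3: 9/29 sites differ → p ≈ 0.310345, d = −0.75 ln(1 − 0.413793) = 0.400562 ≈ 0.4006.
Sp2–Sp3: 11/29 sites differ → p ≈ 0.37931, d = −0.75 ln(1 − 0.505747) = 0.528531 ≈ 0.5285.

d(Sp1,Sp2) = 0.4618, d(Sp1,Sp3) = 0.4006, d(Sp2,Sp3) = 0.5285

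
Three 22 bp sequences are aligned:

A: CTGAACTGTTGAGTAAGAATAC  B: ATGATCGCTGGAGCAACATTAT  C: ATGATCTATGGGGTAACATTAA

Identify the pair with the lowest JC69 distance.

B and C

A–B: 9/22 differ, p = 0.409, d = 0.591.
A–C: 8/22 differ, p = 0.364, d = 0.497.
B–C: 5/22 differ, p = 0.227, d = 0.271.
The smallest distance is between B and C.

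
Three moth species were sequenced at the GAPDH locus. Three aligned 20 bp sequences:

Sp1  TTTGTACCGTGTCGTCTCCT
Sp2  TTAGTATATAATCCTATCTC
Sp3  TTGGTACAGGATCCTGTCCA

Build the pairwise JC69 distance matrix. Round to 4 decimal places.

d(Sp1,Sp2) = 0.8240, d(Sp1,Sp3) = 0.4715, d(Sp2,Sp3) = 0.4715

Sp1–Sp2: 10/20 sites differ → p = 0.5, d = −0.75 ln(1 − 0.666667) = 0.823960 ≈ 0.8240.
Sp1–Sp3: 7/20 sites differ → p = 0.35, d = −0.75 ln(1 − 0.466667) = 0.471457 ≈ 0.4715.
Sp2–Sp3: 7/20 sites differ → p = 0.35, d = −0.75 ln(1 − 0.466667) = 0.471457 ≈ 0.4715.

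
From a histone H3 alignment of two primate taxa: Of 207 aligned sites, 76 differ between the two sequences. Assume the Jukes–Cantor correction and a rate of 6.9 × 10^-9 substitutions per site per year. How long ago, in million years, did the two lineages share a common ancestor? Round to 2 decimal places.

p = 76/207 ≈ 0.36715.
d = −(3/4) ln(1 − 4p/3) = −0.75 ln(1 − 0.489533) = −0.75 ln(0.510467)
  = −0.75 × (-0.672429) = 0.504322 substitutions/site.
Under a molecular clock d = 2μt, so t = d/(2μ) = 0.504322 / (2 × 6.9 × 10^-9) = 36.55 million years.

36.55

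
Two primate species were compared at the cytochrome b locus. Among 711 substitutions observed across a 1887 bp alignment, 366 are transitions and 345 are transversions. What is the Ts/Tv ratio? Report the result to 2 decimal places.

R = 366/345 = 1.060869… ≈ 1.06 (to 2 d.p.).

1.06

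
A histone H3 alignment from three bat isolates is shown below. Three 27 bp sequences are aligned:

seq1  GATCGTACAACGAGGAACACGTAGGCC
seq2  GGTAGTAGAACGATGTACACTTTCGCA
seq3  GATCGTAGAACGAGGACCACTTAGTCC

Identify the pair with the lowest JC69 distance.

seq1 and seq3

seq1–seq2: 9/27 differ, p = 0.333, d = 0.441.
seq1–seq3: 4/27 differ, p = 0.148, d = 0.165.
seq2–seq3: 9/27 differ, p = 0.333, d = 0.441.
The smallest distance is between seq1 and seq3.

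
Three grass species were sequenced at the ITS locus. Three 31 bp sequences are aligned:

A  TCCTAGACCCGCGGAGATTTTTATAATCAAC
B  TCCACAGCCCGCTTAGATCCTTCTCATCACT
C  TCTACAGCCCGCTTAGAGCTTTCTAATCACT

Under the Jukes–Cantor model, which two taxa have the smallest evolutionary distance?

B and C

A–B: 12/31 differ, p = 0.387, d = 0.544.
A–C: 12/31 differ, p = 0.387, d = 0.544.
B–C: 4/31 differ, p = 0.129, d = 0.142.
The smallest distance is between B and C.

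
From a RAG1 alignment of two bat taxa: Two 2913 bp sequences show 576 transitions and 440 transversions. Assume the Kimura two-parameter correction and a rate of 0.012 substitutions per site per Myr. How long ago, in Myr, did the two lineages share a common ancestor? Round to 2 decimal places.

20.22

P = 576/2913 ≈ 0.197734 and Q = 440/2913 ≈ 0.151047.
Under the Kimura two-parameter model, d = −½ ln(1 − 2P − Q) − ¼ ln(1 − 2Q).
1 − 2P − Q = 0.453485, giving −½ ln(0.453485) = 0.395397.
1 − 2Q = 0.697906, giving −¼ ln(0.697906) = 0.089918.
d = 0.395397 + 0.089918 = 0.485315.
Under a molecular clock d = 2μt, so t = d/(2μ) = 0.485315 / (2 × 0.012) = 20.22 Myr.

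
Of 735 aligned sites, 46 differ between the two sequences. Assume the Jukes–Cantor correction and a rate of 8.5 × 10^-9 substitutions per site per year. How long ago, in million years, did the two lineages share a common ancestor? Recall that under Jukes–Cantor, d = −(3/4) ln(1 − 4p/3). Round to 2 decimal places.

p = 46/735 ≈ 0.062585.
d = −(3/4) ln(1 − 4p/3) = −0.75 ln(1 − 0.083447) = −0.75 ln(0.916553)
  = −0.75 × (-0.087135) = 0.065351 substitutions/site.
Under a molecular clock d = 2μt, so t = d/(2μ) = 0.065351 / (2 × 8.5 × 10^-9) = 3.84 million years.

3.84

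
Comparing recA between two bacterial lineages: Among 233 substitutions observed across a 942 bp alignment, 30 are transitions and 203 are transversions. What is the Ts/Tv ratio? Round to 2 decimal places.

R = 30/203 = 0.147783… ≈ 0.15 (to 2 d.p.).

0.15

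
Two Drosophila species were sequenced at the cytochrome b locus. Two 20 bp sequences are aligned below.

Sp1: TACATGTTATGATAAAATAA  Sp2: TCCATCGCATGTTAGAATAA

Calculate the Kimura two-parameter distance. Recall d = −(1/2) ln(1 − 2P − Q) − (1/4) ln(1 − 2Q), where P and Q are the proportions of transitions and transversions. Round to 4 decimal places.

Of 20 sites, 2 differences are transitions and 4 are transversions, so P = 2/20 = 0.1 and Q = 4/20 = 0.2.
Under the Kimura two-parameter model, d = −½ ln(1 − 2P − Q) − ¼ ln(1 − 2Q).
1 − 2P − Q = 0.6, giving −½ ln(0.6) = 0.255413.
1 − 2Q = 0.6, giving −¼ ln(0.6) = 0.127706.
d = 0.255413 + 0.127706 = 0.383119.

0.3831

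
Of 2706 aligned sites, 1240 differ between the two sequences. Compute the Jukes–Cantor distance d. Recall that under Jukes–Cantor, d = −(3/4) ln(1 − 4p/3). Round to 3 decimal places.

0.708

p = 1240/2706 ≈ 0.458241.
d = −(3/4) ln(1 − 4p/3) = −0.75 ln(1 − 0.610988) = −0.75 ln(0.389012)
  = −0.75 × (-0.944145) = 0.708109 substitutions/site.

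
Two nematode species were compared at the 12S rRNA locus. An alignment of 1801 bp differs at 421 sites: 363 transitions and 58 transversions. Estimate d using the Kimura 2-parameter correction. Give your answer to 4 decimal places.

0.3024

P = 363/1801 ≈ 0.201555 and Q = 58/1801 ≈ 0.032204.
Under the Kimura two-parameter model, d = −½ ln(1 − 2P − Q) − ¼ ln(1 − 2Q).
1 − 2P − Q = 0.564686, giving −½ ln(0.564686) = 0.285743.
1 − 2Q = 0.935592, giving −¼ ln(0.935592) = 0.016644.
d = 0.285743 + 0.016644 = 0.302387.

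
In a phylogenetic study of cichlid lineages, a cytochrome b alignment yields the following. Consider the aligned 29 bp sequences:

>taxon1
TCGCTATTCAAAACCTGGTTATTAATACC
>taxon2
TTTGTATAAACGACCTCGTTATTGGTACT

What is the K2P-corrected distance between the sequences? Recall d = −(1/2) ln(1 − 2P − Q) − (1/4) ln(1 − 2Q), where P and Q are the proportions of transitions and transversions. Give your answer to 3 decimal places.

0.535

Of 29 sites, 5 differences are transitions and 6 are transversions, so P = 5/29 ≈ 0.172414 and Q = 6/29 ≈ 0.206897.
Under the Kimura two-parameter model, d = −½ ln(1 − 2P − Q) − ¼ ln(1 − 2Q).
1 − 2P − Q = 0.448275, giving −½ ln(0.448275) = 0.401174.
1 − 2Q = 0.586206, giving −¼ ln(0.586206) = 0.133521.
d = 0.401174 + 0.133521 = 0.534695.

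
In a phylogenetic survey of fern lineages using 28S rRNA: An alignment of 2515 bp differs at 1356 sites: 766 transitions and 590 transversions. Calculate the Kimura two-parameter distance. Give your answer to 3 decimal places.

P = 766/2515 ≈ 0.304573 and Q = 590/2515 ≈ 0.234592.
Under the Kimura two-parameter model, d = −½ ln(1 − 2P − Q) − ¼ ln(1 − 2Q).
1 − 2P − Q = 0.156262, giving −½ ln(0.156262) = 0.928111.
1 − 2Q = 0.530816, giving −¼ ln(0.530816) = 0.158335.
d = 0.928111 + 0.158335 = 1.086446.

1.086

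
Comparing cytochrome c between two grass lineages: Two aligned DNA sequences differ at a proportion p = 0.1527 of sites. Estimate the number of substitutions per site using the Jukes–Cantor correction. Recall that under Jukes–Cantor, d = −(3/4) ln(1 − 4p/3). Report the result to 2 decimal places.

d = −(3/4) ln(1 − 4p/3) = −0.75 ln(1 − 0.2036) = −0.75 ln(0.7964)
  = −0.75 × (-0.227654) = 0.170741 substitutions/site.

0.17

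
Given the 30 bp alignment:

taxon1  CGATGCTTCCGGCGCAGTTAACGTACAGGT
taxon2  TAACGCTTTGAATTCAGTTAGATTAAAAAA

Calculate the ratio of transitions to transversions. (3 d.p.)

Transitions are A↔G and C↔T; transversions are all other mismatches.
Transitions: 10. Transversions: 6.
R = 10/6 = 1.666666… ≈ 1.667 (to 3 d.p.).

1.667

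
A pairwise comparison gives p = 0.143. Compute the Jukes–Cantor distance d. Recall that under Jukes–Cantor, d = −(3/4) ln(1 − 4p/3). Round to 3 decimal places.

d = −(3/4) ln(1 − 4p/3) = −0.75 ln(1 − 0.190667) = −0.75 ln(0.809333)
  = −0.75 × (-0.211545) = 0.158659 substitutions/site.

0.159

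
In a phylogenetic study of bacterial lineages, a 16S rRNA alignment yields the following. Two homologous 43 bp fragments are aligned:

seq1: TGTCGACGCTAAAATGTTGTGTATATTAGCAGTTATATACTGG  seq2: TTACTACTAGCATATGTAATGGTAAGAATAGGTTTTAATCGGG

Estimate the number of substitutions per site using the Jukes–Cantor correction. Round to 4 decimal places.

0.8597

The sequences differ at 22 of 43 sites, so p = 22/43 ≈ 0.511628.
d = −(3/4) ln(1 − 4p/3) = −0.75 ln(1 − 0.682171) = −0.75 ln(0.317829)
  = −0.75 × (-1.146242) = 0.859682 substitutions/site.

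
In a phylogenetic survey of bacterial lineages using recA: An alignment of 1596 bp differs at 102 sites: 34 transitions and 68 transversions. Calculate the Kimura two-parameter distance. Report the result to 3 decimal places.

P = 34/1596 ≈ 0.021303 and Q = 68/1596 ≈ 0.042607.
Under the Kimura two-parameter model, d = −½ ln(1 − 2P − Q) − ¼ ln(1 − 2Q).
1 − 2P − Q = 0.914787, giving −½ ln(0.914787) = 0.044532.
1 − 2Q = 0.914786, giving −¼ ln(0.914786) = 0.022266.
d = 0.044532 + 0.022266 = 0.066798.

0.067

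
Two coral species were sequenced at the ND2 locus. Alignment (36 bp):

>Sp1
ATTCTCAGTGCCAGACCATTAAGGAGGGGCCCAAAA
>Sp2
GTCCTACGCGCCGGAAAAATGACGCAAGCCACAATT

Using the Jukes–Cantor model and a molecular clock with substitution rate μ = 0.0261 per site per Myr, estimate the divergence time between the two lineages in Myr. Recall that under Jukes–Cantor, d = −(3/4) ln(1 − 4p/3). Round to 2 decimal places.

The sequences differ at 18 of 36 sites, so p = 18/36 = 0.5.
d = −(3/4) ln(1 − 4p/3) = −0.75 ln(1 − 0.666667) = −0.75 ln(0.333333)
  = −0.75 × (-1.098613) = 0.823960 substitutions/site.
Under a molecular clock d = 2μt, so t = d/(2μ) = 0.823960 / (2 × 0.0261) = 15.78 Myr.

15.78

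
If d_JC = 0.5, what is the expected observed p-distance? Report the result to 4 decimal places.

p = (3/4)(1 − e^(−4d/3)) = 0.75 × (1 − e^(-0.666667)) = 0.75 × (1 − 0.513417) = 0.364937.

0.3649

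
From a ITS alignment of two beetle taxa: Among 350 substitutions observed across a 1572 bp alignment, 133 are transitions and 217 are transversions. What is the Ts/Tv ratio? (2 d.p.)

R = 133/217 = 0.612903… ≈ 0.61 (to 2 d.p.).

0.61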